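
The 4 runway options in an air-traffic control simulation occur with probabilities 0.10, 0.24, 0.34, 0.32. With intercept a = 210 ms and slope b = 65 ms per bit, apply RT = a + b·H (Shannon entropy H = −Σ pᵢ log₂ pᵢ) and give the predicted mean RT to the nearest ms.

Entropy contributions −pᵢ log₂ pᵢ: 0.3322, 0.4941, 0.5292, 0.5260; sum H = 1.8815 bits.
RT = a + bH = 210 + 65·1.8815 = 332.30 ms.

332 ms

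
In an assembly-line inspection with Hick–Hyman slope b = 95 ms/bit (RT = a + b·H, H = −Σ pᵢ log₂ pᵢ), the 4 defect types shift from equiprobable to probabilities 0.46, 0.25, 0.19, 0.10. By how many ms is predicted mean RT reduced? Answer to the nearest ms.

19 ms

The RT saving is b·ΔH. Equiprobable H₀ = log₂(4) = 2.0000 bits; with the given probabilities H = 1.8028 bits.
b·(H₀ − H) = 95 × (2.0000 − 1.8028) = 18.74 ms.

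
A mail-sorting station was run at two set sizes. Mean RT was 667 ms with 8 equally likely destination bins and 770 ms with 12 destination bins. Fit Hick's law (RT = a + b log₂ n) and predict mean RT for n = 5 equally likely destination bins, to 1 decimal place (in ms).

547.6 ms

With log₂ n on the abscissa the relation is linear; from the two conditions:
  b = (770 − 667) / (log₂ 12 − log₂ 8) = 103 / (3.5850 − 3) = 176.080 ms/bit
  a = 667 − 176.080 × 3 = 138.761 ms
Then RT(5) = 138.761 + 176.080 × log₂ 5 = 138.761 + 176.080 × 2.3219 ≈ 547.605 ms.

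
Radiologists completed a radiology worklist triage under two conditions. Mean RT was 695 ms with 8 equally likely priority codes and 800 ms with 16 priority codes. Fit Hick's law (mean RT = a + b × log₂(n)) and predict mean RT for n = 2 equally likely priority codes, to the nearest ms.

Fit slope and intercept:
  b = (800 − 695) / (log₂ 16 − log₂ 8) = 105 / (4 − 3) = 105 ms/bit
  a = 695 − 105 × 3 = 380 ms
Then RT(2) = 380 + 105 × log₂ 2 = 380 + 105 × 1 ≈ 485.000 ms.

485 ms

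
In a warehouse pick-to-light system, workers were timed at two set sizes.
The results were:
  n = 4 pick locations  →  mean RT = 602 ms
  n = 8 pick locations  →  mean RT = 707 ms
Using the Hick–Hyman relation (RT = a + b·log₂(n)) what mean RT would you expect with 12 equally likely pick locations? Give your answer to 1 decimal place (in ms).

768.4 ms

RT is linear in log₂ n, so two points fix the line:
  b = (707 − 602) / (log₂ 8 − log₂ 4) = 105 / (3 − 2) = 105.000 ms/bit
  a = 602 − 105.000 × 2 = 392.000 ms
Then RT(12) = 392.000 + 105.000 × log₂ 12 = 392.000 + 105.000 × 3.5850 ≈ 768.421 ms.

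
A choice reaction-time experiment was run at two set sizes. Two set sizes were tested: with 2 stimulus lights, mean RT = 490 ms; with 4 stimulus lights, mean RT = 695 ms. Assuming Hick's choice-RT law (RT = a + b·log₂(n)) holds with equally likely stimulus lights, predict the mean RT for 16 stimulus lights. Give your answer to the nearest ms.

1105 ms

Solve the two-equation system in a and b:
  b = (695 − 490) / (log₂ 4 − log₂ 2) = 205 / (2 − 1) = 205 ms/bit
  a = 490 − 205 × 1 = 285 ms
Then RT(16) = 285 + 205 × log₂ 16 = 285 + 205 × 4 ≈ 1105.000 ms.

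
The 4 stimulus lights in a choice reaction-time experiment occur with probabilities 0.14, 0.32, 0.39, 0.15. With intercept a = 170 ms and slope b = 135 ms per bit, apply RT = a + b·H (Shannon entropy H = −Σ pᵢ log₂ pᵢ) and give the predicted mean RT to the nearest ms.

H = 0.14·log₂(1/0.14) + 0.32·log₂(1/0.32) + 0.39·log₂(1/0.39) + 0.15·log₂(1/0.15) = 1.8635 bits.
RT = 170 + 135 × 1.8635 = 421.57 ms.

422 ms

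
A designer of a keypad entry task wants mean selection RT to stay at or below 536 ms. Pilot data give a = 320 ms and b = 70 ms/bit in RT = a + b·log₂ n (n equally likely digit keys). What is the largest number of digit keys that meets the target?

8

70·log₂ n ≤ 536 − 320 = 216, giving log₂ n ≤ 3.0857 and n ≤ 8.490. The largest whole number is 8.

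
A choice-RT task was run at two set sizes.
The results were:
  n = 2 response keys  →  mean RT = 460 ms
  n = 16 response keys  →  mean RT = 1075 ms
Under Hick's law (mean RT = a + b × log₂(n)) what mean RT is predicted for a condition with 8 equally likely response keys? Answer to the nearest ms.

With log₂ n on the abscissa the relation is linear; from the two conditions:
  b = (1075 − 460) / (log₂ 16 − log₂ 2) = 615 / (4 − 1) = 205 ms/bit
  a = 460 − 205 × 1 = 255 ms
Then RT(8) = 255 + 205 × log₂ 8 = 255 + 205 × 3 ≈ 870.000 ms.

870 ms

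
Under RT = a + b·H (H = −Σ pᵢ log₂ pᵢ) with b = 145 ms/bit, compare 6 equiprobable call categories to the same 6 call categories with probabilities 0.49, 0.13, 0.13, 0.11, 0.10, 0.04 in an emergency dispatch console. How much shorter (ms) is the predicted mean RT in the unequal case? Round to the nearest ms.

The RT saving is b·ΔH. Equiprobable H₀ = log₂(6) = 2.5850 bits; with the given probabilities H = 2.1378 bits.
b·(H₀ − H) = 145 × (2.5850 − 2.1378) = 64.84 ms.

65 ms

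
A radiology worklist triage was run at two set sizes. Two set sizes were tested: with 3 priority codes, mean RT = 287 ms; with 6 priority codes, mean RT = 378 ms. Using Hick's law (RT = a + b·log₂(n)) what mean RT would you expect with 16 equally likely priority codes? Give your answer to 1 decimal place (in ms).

506.8 ms

With log₂ n on the abscissa the relation is linear; from the two conditions:
  b = (378 − 287) / (log₂ 6 − log₂ 3) = 91 / (2.5850 − 1.5850) = 91.000 ms/bit
  a = 287 − 91.000 × 1.5850 = 142.768 ms
Then RT(16) = 142.768 + 91.000 × log₂ 16 = 142.768 + 91.000 × 4 ≈ 506.768 ms.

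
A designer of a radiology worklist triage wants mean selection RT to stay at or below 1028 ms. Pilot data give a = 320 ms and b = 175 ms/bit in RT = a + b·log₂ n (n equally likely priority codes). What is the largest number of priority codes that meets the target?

Set 320 + 175·log₂ n ≤ 1028 → log₂ n ≤ (1028 − 320)/175 = 4.0457.
So n ≤ 2^4.0457 = 16.515; the largest integer n is 16.

16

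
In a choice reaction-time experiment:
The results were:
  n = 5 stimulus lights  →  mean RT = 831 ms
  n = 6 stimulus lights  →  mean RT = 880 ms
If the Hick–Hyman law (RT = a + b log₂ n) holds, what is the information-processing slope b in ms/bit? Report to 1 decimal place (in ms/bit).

186.3 ms/bit

The slope on a log₂ axis is (880 − 831) / (2.5850 − 2.3219) = 186.287 ms/bit.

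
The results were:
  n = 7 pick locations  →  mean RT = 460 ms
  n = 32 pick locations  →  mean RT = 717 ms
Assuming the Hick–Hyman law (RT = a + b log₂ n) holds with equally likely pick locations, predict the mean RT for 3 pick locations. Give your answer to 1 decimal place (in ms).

316.7 ms

Fit slope and intercept:
  b = (717 − 460) / (log₂ 32 − log₂ 7) = 257 / (5 − 2.8074) = 117.210 ms/bit
  a = 460 − 117.210 × 2.8074 = 130.950 ms
Then RT(3) = 130.950 + 117.210 × log₂ 3 = 130.950 + 117.210 × 1.5850 ≈ 316.723 ms.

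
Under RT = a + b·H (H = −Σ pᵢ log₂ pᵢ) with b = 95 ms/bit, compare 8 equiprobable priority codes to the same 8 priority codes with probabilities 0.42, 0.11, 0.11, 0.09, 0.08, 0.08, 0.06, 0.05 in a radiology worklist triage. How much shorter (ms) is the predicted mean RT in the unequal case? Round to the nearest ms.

Equiprobable entropy H₀ = log₂ 8 = 3.0000 bits.
Skewed entropy H = −Σ pᵢ log₂ pᵢ = 2.5815 bits.
ΔRT = b·(H₀ − H) = 95 × 0.4185 = 39.76 ms.

40 ms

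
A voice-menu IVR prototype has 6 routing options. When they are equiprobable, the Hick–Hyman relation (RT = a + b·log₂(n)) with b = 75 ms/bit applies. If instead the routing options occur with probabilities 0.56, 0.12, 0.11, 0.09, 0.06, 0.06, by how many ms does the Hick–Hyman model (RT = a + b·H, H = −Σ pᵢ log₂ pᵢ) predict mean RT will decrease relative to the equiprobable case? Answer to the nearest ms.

45 ms

The RT saving is b·ΔH. Equiprobable H₀ = log₂(6) = 2.5850 bits; with the given probabilities H = 1.9855 bits.
b·(H₀ − H) = 75 × (2.5850 − 1.9855) = 44.96 ms.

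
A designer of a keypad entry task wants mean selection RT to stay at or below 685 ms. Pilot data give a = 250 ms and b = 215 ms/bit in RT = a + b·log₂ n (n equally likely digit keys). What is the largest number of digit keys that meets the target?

Information budget: (685 − 250)/215 = 2.0233 bits, so n ≤ 2^2.0233 = 4.065 → at most 4.

4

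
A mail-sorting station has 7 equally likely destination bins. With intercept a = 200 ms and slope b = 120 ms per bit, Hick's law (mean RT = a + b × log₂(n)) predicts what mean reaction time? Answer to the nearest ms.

log₂(7) = 2.8074 bits, so RT = 200 + 120 × 2.8074 ≈ 536.883 ms.

537 ms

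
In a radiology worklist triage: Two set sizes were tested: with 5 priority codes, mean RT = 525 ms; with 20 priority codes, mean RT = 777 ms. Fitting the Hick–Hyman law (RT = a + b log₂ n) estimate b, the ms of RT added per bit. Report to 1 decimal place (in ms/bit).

Slope: b = (777 − 525) / (log₂ 20 − log₂ 5) = 252/2.0000 = 126.000 ms/bit.

126.0 ms/bit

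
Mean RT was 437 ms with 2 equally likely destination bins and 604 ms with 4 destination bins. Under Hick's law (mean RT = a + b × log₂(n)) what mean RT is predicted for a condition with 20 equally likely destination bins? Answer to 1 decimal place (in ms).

RT is linear in log₂ n, so two points fix the line:
  b = (604 − 437) / (log₂ 4 − log₂ 2) = 167 / (2 − 1) = 167.000 ms/bit
  a = 437 − 167.000 × 1 = 270.000 ms
Then RT(20) = 270.000 + 167.000 × log₂ 20 = 270.000 + 167.000 × 4.3219 ≈ 991.762 ms.

991.8 ms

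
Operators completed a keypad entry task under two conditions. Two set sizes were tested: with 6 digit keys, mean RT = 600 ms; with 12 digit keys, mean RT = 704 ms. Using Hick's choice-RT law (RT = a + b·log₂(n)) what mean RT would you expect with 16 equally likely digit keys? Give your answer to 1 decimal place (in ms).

747.2 ms

RT is linear in log₂ n, so two points fix the line:
  b = (704 − 600) / (log₂ 12 − log₂ 6) = 104 / (3.5850 − 2.5850) = 104.000 ms/bit
  a = 600 − 104.000 × 2.5850 = 331.164 ms
Then RT(16) = 331.164 + 104.000 × log₂ 16 = 331.164 + 104.000 × 4 ≈ 747.164 ms.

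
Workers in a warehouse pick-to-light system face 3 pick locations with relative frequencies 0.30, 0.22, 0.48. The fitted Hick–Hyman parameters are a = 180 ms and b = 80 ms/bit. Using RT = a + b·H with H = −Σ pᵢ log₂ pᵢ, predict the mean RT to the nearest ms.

Entropy contributions −pᵢ log₂ pᵢ: 0.5211, 0.4806, 0.5083; sum H = 1.5099 bits.
RT = a + bH = 180 + 80·1.5099 = 300.79 ms.

301 ms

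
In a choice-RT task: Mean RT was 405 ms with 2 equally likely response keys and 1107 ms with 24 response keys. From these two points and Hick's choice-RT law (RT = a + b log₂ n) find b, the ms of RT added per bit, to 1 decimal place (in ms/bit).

195.8 ms/bit

Slope: b = (1107 − 405) / (log₂ 24 − log₂ 2) = 702/3.5850 = 195.818 ms/bit.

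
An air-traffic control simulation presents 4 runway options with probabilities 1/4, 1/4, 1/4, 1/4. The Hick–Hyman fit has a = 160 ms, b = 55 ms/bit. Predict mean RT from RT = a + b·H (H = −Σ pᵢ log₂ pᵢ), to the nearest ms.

H = −Σ pᵢ log₂ pᵢ = 0.25·2 + 0.25·2 + 0.25·2 + 0.25·2 = 2.000 bits.
RT = 160 + 55 × 2.000 = 270.00 ms.

270 ms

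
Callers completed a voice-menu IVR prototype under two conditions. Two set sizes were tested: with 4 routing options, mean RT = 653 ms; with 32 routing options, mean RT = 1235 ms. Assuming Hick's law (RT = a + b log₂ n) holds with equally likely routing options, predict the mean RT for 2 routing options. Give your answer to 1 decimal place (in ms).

459.0 ms

Solve the two-equation system in a and b:
  b = (1235 − 653) / (log₂ 32 − log₂ 4) = 582 / (5 − 2) = 194.000 ms/bit
  a = 653 − 194.000 × 2 = 265.000 ms
Then RT(2) = 265.000 + 194.000 × log₂ 2 = 265.000 + 194.000 × 1 ≈ 459.000 ms.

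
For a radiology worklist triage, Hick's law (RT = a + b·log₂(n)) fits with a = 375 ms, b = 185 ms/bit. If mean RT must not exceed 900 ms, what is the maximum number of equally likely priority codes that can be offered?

7

Set 375 + 185·log₂ n ≤ 900 → log₂ n ≤ (900 − 375)/185 = 2.8378.
So n ≤ 2^2.8378 = 7.149; the largest integer n is 7.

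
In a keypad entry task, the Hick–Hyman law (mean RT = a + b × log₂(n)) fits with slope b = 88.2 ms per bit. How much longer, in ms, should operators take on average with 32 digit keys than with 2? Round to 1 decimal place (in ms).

ΔRT = (a + b log₂ n₂) − (a + b log₂ n₁) = b·(log₂ n₂ − log₂ n₁).
log₂(32) − log₂(2) = log₂(32/2) = log₂(16) = 4.
ΔRT = 88.2 × 4.0000 = 352.800 ms.

352.8 ms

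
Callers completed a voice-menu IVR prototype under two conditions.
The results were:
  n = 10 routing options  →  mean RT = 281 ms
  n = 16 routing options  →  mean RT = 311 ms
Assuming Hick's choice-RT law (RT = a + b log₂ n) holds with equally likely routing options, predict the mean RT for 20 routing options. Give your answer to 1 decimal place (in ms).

Fit slope and intercept:
  b = (311 − 281) / (log₂ 16 − log₂ 10) = 30 / (4 − 3.3219) = 44.243 ms/bit
  a = 281 − 44.243 × 3.3219 = 134.028 ms
Then RT(20) = 134.028 + 44.243 × log₂ 20 = 134.028 + 44.243 × 4.3219 ≈ 325.243 ms.

325.2 ms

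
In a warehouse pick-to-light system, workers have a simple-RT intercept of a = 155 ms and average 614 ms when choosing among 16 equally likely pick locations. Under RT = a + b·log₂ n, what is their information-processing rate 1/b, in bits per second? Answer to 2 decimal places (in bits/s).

b = (614 − 155)/log₂ 16 = 459/4 = 114.750 ms per bit = 0.11475 s/bit; the reciprocal is 8.715 bits/s.

8.71 bits/s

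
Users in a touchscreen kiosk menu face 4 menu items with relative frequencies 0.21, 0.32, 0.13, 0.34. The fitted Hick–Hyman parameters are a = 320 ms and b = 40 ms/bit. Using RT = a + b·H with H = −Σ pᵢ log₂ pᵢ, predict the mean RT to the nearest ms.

396 ms

Entropy contributions −pᵢ log₂ pᵢ: 0.4728, 0.5260, 0.3826, 0.5292; sum H = 1.9107 bits.
RT = a + bH = 320 + 40·1.9107 = 396.43 ms.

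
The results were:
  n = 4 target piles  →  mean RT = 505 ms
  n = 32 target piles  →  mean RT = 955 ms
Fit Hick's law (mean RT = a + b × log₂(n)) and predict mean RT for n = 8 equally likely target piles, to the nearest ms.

Fit slope and intercept:
  b = (955 − 505) / (log₂ 32 − log₂ 4) = 450 / (5 − 2) = 150 ms/bit
  a = 505 − 150 × 2 = 205 ms
Then RT(8) = 205 + 150 × log₂ 8 = 205 + 150 × 3 ≈ 655.000 ms.

655 ms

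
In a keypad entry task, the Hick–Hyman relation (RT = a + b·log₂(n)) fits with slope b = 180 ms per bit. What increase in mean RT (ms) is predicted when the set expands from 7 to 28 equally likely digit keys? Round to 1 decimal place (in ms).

360.0 ms

The intercept a cancels: ΔRT = b·(log₂ n₂ − log₂ n₁) = b·log₂(n₂/n₁).
log₂(28) − log₂(7) = log₂(28/7) = log₂(4) = 2.
ΔRT = 180 × 2.0000 = 360.000 ms.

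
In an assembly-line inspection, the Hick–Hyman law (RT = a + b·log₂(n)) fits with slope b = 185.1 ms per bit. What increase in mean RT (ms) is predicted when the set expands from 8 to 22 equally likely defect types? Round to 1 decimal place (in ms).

The intercept a cancels: ΔRT = b·(log₂ n₂ − log₂ n₁) = b·log₂(n₂/n₁).
log₂(22) − log₂(8) = 4.4594 − 3 = 1.4594.
ΔRT = 185.1 × 1.4594 = 270.141 ms.

270.1 ms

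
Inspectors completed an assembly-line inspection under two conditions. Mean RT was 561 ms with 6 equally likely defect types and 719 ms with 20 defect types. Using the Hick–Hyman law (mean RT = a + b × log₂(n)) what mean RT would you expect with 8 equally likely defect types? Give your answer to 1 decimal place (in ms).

598.8 ms

With log₂ n on the abscissa the relation is linear; from the two conditions:
  b = (719 − 561) / (log₂ 20 − log₂ 6) = 158 / (4.3219 − 2.5850) = 90.963 ms/bit
  a = 561 − 90.963 × 2.5850 = 325.863 ms
Then RT(8) = 325.863 + 90.963 × log₂ 8 = 325.863 + 90.963 × 3 ≈ 598.753 ms.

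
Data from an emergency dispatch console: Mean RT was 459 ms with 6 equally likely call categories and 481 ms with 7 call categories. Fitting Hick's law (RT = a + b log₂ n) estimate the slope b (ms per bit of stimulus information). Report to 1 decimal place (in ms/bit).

b = (RT₂ − RT₁)/(log₂ n₂ − log₂ n₁) = (481 − 459)/(2.8074 − 2.5850) = 98.924 ms/bit.

98.9 ms/bit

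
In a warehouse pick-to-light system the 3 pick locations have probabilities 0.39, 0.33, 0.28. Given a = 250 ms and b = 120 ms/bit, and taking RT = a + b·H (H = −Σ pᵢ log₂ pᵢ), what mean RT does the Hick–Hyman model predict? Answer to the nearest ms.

439 ms

H = 0.39·log₂(1/0.39) + 0.33·log₂(1/0.33) + 0.28·log₂(1/0.28) = 1.5718 bits.
RT = 250 + 120 × 1.5718 = 438.62 ms.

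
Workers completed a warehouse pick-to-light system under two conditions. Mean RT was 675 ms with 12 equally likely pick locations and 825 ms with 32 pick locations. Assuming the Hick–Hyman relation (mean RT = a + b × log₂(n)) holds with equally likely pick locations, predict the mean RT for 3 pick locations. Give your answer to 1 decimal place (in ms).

With log₂ n on the abscissa the relation is linear; from the two conditions:
  b = (825 − 675) / (log₂ 32 − log₂ 12) = 150 / (5 − 3.5850) = 106.004 ms/bit
  a = 675 − 106.004 × 3.5850 = 294.979 ms
Then RT(3) = 294.979 + 106.004 × log₂ 3 = 294.979 + 106.004 × 1.5850 ≈ 462.991 ms.

463.0 ms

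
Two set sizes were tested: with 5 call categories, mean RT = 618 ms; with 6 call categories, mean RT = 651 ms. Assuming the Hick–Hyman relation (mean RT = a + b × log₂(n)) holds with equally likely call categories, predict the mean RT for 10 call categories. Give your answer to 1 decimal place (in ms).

With log₂ n on the abscissa the relation is linear; from the two conditions:
  b = (651 − 618) / (log₂ 6 − log₂ 5) = 33 / (2.5850 − 2.3219) = 125.459 ms/bit
  a = 618 − 125.459 × 2.3219 = 326.694 ms
Then RT(10) = 326.694 + 125.459 × log₂ 10 = 326.694 + 125.459 × 3.3219 ≈ 743.459 ms.

743.5 ms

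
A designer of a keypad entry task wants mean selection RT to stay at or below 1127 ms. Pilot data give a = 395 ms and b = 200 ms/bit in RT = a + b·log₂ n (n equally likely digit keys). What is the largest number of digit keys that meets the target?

Information budget: (1127 − 395)/200 = 3.6600 bits, so n ≤ 2^3.6600 = 12.641 → at most 12.

12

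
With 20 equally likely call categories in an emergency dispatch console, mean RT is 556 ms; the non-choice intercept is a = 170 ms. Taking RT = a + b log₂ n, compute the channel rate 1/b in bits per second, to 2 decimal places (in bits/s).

b = (556 − 170)/log₂ 20 = 386/4.3219 = 89.312 ms per bit = 0.08931 s/bit; the reciprocal is 11.197 bits/s.

11.20 bits/s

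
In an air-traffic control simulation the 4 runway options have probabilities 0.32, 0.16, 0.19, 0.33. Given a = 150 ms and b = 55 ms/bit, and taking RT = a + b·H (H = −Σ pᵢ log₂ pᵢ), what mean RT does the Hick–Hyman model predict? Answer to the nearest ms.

Entropy contributions −pᵢ log₂ pᵢ: 0.5260, 0.4230, 0.4552, 0.5278; sum H = 1.9321 bits.
RT = a + bH = 150 + 55·1.9321 = 256.27 ms.

256 ms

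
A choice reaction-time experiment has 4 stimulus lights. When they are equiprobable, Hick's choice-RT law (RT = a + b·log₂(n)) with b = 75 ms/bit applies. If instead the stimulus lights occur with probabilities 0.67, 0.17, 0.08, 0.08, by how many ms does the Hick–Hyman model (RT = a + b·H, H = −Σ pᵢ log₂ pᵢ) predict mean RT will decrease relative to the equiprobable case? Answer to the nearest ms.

45 ms

Equiprobable entropy H₀ = log₂ 4 = 2.0000 bits.
Skewed entropy H = −Σ pᵢ log₂ pᵢ = 1.4047 bits.
ΔRT = b·(H₀ − H) = 75 × 0.5953 = 44.65 ms.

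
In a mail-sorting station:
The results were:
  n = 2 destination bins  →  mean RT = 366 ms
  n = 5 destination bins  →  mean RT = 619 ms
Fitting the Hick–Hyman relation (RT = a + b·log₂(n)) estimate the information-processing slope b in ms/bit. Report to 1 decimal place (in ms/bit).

191.4 ms/bit

The slope on a log₂ axis is (619 − 366) / (2.3219 − 1) = 191.387 ms/bit.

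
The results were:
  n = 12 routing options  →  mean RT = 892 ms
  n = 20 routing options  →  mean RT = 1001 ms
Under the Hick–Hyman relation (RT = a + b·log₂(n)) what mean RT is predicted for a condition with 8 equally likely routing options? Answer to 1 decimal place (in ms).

Fit slope and intercept:
  b = (1001 − 892) / (log₂ 20 − log₂ 12) = 109 / (4.3219 − 3.5850) = 147.904 ms/bit
  a = 892 − 147.904 × 3.5850 = 361.770 ms
Then RT(8) = 361.770 + 147.904 × log₂ 8 = 361.770 + 147.904 × 3 ≈ 805.482 ms.

805.5 ms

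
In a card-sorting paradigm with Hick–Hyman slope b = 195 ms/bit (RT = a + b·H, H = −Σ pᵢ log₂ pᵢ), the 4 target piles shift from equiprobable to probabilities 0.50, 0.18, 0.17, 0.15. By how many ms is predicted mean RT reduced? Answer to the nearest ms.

41 ms

The RT saving is b·ΔH. Equiprobable H₀ = log₂(4) = 2.0000 bits; with the given probabilities H = 1.7904 bits.
b·(H₀ − H) = 195 × (2.0000 − 1.7904) = 40.86 ms.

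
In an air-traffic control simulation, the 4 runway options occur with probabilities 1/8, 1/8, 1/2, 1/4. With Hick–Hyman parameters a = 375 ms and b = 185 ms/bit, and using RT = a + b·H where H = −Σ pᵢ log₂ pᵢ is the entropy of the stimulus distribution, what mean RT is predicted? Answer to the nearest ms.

Each term −pᵢ log₂ pᵢ: 0.125·3 + 0.125·3 + 0.5·1 + 0.25·2; summed, H = 1.750 bits.
Mean RT = a + bH = 375 + 185·1.750 = 698.75 ms.

699 ms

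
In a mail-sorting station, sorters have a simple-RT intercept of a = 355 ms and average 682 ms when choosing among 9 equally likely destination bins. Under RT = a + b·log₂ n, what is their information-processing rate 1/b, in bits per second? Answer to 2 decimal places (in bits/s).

Choice component = 682 − 355 = 327 ms over log₂(9) = 3.1699 bits.
b = 327 / 3.1699 = 103.157 ms/bit, so 1/b = 9.694 bits/s.

9.69 bits/s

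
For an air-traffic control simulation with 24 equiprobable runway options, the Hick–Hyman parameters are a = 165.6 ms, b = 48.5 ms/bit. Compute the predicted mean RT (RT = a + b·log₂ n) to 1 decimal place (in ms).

388.0 ms

log₂(24) = 4.5850 bits, so RT = 165.6 + 48.5 × 4.5850 ≈ 387.971 ms.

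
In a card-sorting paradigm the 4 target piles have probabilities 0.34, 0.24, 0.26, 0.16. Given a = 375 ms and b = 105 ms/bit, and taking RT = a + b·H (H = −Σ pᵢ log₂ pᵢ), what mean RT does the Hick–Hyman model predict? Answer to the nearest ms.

Entropy contributions −pᵢ log₂ pᵢ: 0.5292, 0.4941, 0.5053, 0.4230; sum H = 1.9516 bits.
RT = a + bH = 375 + 105·1.9516 = 579.92 ms.

580 ms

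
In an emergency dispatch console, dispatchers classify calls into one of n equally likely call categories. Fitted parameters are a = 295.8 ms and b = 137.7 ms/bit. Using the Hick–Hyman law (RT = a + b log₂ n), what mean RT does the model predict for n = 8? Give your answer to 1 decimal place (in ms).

708.9 ms

log₂(8) = 3 bits, so RT = 295.8 + 137.7 × 3 ≈ 708.900 ms.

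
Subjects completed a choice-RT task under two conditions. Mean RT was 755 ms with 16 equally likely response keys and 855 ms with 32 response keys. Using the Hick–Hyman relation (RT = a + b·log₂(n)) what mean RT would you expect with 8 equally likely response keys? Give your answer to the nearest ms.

655 ms

With log₂ n on the abscissa the relation is linear; from the two conditions:
  b = (855 − 755) / (log₂ 32 − log₂ 16) = 100 / (5 − 4) = 100 ms/bit
  a = 755 − 100 × 4 = 355 ms
Then RT(8) = 355 + 100 × log₂ 8 = 355 + 100 × 3 ≈ 655.000 ms.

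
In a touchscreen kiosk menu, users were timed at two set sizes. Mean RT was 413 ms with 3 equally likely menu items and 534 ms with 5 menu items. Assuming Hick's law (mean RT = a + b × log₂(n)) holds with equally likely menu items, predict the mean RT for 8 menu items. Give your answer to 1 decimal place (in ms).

645.3 ms

With log₂ n on the abscissa the relation is linear; from the two conditions:
  b = (534 − 413) / (log₂ 5 − log₂ 3) = 121 / (2.3219 − 1.5850) = 164.187 ms/bit
  a = 413 − 164.187 × 1.5850 = 152.770 ms
Then RT(8) = 152.770 + 164.187 × log₂ 8 = 152.770 + 164.187 × 3 ≈ 645.330 ms.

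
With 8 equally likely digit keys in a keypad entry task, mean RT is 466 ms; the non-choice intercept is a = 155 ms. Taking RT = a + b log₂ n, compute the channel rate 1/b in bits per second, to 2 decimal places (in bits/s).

b = (466 − 155)/log₂ 8 = 311/3 = 103.667 ms per bit = 0.10367 s/bit; the reciprocal is 9.646 bits/s.

9.65 bits/s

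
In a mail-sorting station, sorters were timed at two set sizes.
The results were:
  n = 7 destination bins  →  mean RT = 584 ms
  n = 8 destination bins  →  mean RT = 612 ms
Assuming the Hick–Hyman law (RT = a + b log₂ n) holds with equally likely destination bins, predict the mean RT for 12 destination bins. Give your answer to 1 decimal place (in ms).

697.0 ms

Solve the two-equation system in a and b:
  b = (612 − 584) / (log₂ 8 − log₂ 7) = 28 / (3 − 2.8074) = 145.345 ms/bit
  a = 584 − 145.345 × 2.8074 = 175.965 ms
Then RT(12) = 175.965 + 145.345 × log₂ 12 = 175.965 + 145.345 × 3.5850 ≈ 697.021 ms.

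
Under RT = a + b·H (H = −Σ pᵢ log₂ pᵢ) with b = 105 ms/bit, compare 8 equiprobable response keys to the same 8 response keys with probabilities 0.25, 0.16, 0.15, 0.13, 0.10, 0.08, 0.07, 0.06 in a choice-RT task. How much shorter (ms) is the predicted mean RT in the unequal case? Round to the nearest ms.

16 ms

The RT saving is b·ΔH. Equiprobable H₀ = log₂(8) = 3.0000 bits; with the given probabilities H = 2.8520 bits.
b·(H₀ − H) = 105 × (3.0000 − 2.8520) = 15.54 ms.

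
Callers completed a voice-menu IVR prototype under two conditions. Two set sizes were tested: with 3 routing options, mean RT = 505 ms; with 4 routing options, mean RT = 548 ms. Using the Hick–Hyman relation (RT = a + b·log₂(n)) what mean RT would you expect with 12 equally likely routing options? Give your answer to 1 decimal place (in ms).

712.2 ms

With log₂ n on the abscissa the relation is linear; from the two conditions:
  b = (548 − 505) / (log₂ 4 − log₂ 3) = 43 / (2 − 1.5850) = 103.605 ms/bit
  a = 505 − 103.605 × 1.5850 = 340.790 ms
Then RT(12) = 340.790 + 103.605 × log₂ 12 = 340.790 + 103.605 × 3.5850 ≈ 712.210 ms.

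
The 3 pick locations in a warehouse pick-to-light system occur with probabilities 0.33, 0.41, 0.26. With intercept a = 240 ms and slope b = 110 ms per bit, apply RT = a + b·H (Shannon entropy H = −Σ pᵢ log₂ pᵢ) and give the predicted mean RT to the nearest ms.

412 ms

H = 0.33·log₂(1/0.33) + 0.41·log₂(1/0.41) + 0.26·log₂(1/0.26) = 1.5605 bits.
RT = 240 + 110 × 1.5605 = 411.65 ms.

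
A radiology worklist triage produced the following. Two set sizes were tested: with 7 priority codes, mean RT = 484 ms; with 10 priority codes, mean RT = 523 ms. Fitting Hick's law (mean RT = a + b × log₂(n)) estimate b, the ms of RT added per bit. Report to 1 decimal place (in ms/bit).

Slope: b = (523 − 484) / (log₂ 10 − log₂ 7) = 39/0.5146 = 75.791 ms/bit.

75.8 ms/bit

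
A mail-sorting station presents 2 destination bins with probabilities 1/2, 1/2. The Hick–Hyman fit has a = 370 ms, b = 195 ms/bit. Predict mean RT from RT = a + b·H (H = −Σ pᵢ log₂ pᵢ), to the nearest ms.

Each term −pᵢ log₂ pᵢ: 0.5·1 + 0.5·1; summed, H = 1.000 bits.
Mean RT = a + bH = 370 + 195·1.000 = 565.00 ms.

565 ms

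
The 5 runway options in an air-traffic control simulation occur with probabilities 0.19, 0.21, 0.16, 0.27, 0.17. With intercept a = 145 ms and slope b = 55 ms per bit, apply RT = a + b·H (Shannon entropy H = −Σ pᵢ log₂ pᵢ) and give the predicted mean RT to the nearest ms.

Entropy contributions −pᵢ log₂ pᵢ: 0.4552, 0.4728, 0.4230, 0.5100, 0.4346; sum H = 2.2957 bits.
RT = a + bH = 145 + 55·2.2957 = 271.26 ms.

271 ms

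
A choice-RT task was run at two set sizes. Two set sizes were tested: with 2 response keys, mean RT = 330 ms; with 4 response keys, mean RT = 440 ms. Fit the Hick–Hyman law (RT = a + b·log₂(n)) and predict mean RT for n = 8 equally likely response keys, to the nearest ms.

RT is linear in log₂ n, so two points fix the line:
  b = (440 − 330) / (log₂ 4 − log₂ 2) = 110 / (2 − 1) = 110 ms/bit
  a = 330 − 110 × 1 = 220 ms
Then RT(8) = 220 + 110 × log₂ 8 = 220 + 110 × 3 ≈ 550.000 ms.

550 ms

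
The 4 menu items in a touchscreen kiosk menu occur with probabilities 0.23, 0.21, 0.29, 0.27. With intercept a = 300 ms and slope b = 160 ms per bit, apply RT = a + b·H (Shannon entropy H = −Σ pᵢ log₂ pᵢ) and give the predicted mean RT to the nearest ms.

618 ms

H = 0.23·log₂(1/0.23) + 0.21·log₂(1/0.21) + 0.29·log₂(1/0.29) + 0.27·log₂(1/0.27) = 1.9884 bits.
RT = 300 + 160 × 1.9884 = 618.15 ms.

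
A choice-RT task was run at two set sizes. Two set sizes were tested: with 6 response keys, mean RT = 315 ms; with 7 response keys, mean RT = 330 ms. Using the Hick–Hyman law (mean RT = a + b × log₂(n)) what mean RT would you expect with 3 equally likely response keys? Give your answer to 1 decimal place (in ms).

Fit slope and intercept:
  b = (330 − 315) / (log₂ 7 − log₂ 6) = 15 / (2.8074 − 2.5850) = 67.448 ms/bit
  a = 315 − 67.448 × 2.5850 = 140.649 ms
Then RT(3) = 140.649 + 67.448 × log₂ 3 = 140.649 + 67.448 × 1.5850 ≈ 247.552 ms.

247.6 ms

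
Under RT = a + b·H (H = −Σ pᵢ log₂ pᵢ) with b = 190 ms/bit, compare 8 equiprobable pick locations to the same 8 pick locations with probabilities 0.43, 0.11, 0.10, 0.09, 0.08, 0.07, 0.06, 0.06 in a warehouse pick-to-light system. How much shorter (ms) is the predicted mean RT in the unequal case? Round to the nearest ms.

The RT saving is b·ΔH. Equiprobable H₀ = log₂(8) = 3.0000 bits; with the given probabilities H = 2.5658 bits.
b·(H₀ − H) = 190 × (3.0000 − 2.5658) = 82.49 ms.

82 ms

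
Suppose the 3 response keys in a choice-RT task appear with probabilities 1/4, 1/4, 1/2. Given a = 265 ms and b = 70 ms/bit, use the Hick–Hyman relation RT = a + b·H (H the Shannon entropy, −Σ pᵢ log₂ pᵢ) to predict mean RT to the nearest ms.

370 ms

Each term −pᵢ log₂ pᵢ: 0.25·2 + 0.25·2 + 0.5·1; summed, H = 1.500 bits.
Mean RT = a + bH = 265 + 70·1.500 = 370.00 ms.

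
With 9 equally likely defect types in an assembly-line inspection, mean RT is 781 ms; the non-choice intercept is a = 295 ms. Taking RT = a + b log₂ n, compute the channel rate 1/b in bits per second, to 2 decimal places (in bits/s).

6.52 bits/s

Choice component = 781 − 295 = 486 ms over log₂(9) = 3.1699 bits.
b = 486 / 3.1699 = 153.316 ms/bit, so 1/b = 6.522 bits/s.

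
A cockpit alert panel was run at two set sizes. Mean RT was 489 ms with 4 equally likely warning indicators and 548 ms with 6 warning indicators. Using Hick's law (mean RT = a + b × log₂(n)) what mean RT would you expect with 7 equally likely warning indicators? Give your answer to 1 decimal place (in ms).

RT is linear in log₂ n, so two points fix the line:
  b = (548 − 489) / (log₂ 6 − log₂ 4) = 59 / (2.5850 − 2) = 100.861 ms/bit
  a = 489 − 100.861 × 2 = 287.278 ms
Then RT(7) = 287.278 + 100.861 × log₂ 7 = 287.278 + 100.861 × 2.8074 ≈ 570.431 ms.

570.4 ms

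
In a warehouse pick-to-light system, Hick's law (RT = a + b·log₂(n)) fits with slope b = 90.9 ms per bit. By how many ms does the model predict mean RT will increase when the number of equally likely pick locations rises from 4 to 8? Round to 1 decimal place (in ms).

ΔRT = (a + b log₂ n₂) − (a + b log₂ n₁) = b·(log₂ n₂ − log₂ n₁).
log₂(8) − log₂(4) = log₂(8/4) = log₂(2) = 1.
ΔRT = 90.9 × 1.0000 = 90.900 ms.

90.9 ms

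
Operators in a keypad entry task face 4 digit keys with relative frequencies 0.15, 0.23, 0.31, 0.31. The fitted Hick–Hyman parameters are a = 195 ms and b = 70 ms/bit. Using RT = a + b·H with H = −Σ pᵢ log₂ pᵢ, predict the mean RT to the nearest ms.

Entropy contributions −pᵢ log₂ pᵢ: 0.4105, 0.4877, 0.5238, 0.5238; sum H = 1.9458 bits.
RT = a + bH = 195 + 70·1.9458 = 331.21 ms.

331 ms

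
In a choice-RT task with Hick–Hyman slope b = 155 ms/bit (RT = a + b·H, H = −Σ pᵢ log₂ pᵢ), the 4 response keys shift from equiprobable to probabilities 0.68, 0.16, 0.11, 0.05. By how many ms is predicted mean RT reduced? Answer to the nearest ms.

Equiprobable entropy H₀ = log₂ 4 = 2.0000 bits.
Skewed entropy H = −Σ pᵢ log₂ pᵢ = 1.3677 bits.
ΔRT = b·(H₀ − H) = 155 × 0.6323 = 98.00 ms.

98 ms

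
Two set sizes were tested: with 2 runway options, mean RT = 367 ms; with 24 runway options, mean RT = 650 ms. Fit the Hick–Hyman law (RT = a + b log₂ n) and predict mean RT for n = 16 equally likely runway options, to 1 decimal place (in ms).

RT is linear in log₂ n, so two points fix the line:
  b = (650 − 367) / (log₂ 24 − log₂ 2) = 283 / (4.5850 − 1) = 78.941 ms/bit
  a = 367 − 78.941 × 1 = 288.059 ms
Then RT(16) = 288.059 + 78.941 × log₂ 16 = 288.059 + 78.941 × 4 ≈ 603.823 ms.

603.8 ms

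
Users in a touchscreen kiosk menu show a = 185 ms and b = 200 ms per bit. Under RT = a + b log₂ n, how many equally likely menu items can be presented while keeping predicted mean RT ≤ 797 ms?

Information budget: (797 − 185)/200 = 3.0600 bits, so n ≤ 2^3.0600 = 8.340 → at most 8.

8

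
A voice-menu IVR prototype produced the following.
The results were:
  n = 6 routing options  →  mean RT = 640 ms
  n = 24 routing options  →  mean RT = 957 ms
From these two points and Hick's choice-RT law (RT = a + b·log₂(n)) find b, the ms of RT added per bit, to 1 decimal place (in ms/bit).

b = (RT₂ − RT₁)/(log₂ n₂ − log₂ n₁) = (957 − 640)/(4.5850 − 2.5850) = 158.500 ms/bit.

158.5 ms/bit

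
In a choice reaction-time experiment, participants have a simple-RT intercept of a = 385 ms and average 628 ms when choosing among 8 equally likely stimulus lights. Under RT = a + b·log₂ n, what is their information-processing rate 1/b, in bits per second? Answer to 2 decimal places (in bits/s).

Choice component = 628 − 385 = 243 ms over log₂(8) = 3 bits.
b = 243 / 3 = 81.000 ms/bit, so 1/b = 12.346 bits/s.

12.35 bits/s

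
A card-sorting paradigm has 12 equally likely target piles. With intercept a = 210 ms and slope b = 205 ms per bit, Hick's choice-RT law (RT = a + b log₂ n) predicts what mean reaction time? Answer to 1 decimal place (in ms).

log₂(12) = 3.5850 bits, so RT = 210 + 205 × 3.5850 ≈ 944.917 ms.

944.9 ms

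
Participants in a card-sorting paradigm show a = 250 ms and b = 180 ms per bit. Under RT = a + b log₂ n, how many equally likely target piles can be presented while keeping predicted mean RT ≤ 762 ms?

Information budget: (762 − 250)/180 = 2.8444 bits, so n ≤ 2^2.8444 = 7.182 → at most 7.

7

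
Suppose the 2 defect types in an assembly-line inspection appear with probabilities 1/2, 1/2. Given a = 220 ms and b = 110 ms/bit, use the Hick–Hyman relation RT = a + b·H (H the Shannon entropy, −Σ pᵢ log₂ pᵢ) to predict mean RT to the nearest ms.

330 ms

Each term −pᵢ log₂ pᵢ: 0.5·1 + 0.5·1; summed, H = 1.000 bits.
Mean RT = a + bH = 220 + 110·1.000 = 330.00 ms.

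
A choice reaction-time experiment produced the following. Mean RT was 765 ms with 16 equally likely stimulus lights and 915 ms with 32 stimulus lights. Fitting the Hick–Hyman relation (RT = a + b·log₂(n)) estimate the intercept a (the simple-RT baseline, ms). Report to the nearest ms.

Slope: b = (915 − 765) / (log₂ 32 − log₂ 16) = 150/1.0000 = 150 ms/bit.
a = RT₁ − b·log₂ n₁ = 765 − 150 × 4 = 165.000 ms.

165 ms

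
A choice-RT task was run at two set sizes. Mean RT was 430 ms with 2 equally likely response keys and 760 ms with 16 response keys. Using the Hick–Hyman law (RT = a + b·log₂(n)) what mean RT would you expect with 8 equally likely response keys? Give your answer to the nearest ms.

650 ms

Fit slope and intercept:
  b = (760 − 430) / (log₂ 16 − log₂ 2) = 330 / (4 − 1) = 110 ms/bit
  a = 430 − 110 × 1 = 320 ms
Then RT(8) = 320 + 110 × log₂ 8 = 320 + 110 × 3 ≈ 650.000 ms.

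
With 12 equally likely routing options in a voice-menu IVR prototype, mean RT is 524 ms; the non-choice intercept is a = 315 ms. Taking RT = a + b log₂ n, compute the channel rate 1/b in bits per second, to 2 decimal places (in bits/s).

17.15 bits/s

Choice component = 524 − 315 = 209 ms over log₂(12) = 3.5850 bits.
b = 209 / 3.5850 = 58.299 ms/bit, so 1/b = 17.153 bits/s.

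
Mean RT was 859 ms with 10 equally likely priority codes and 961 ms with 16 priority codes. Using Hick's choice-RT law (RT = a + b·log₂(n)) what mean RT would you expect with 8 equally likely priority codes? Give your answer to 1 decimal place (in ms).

Solve the two-equation system in a and b:
  b = (961 − 859) / (log₂ 16 − log₂ 10) = 102 / (4 − 3.3219) = 150.427 ms/bit
  a = 859 − 150.427 × 3.3219 = 359.294 ms
Then RT(8) = 359.294 + 150.427 × log₂ 8 = 359.294 + 150.427 × 3 ≈ 810.573 ms.

810.6 ms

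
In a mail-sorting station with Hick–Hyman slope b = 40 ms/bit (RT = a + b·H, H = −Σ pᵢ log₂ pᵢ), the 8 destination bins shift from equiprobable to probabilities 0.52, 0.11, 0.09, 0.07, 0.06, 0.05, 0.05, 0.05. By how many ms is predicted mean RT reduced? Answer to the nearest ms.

27 ms

Equiprobable entropy H₀ = log₂ 8 = 3.0000 bits.
Skewed entropy H = −Σ pᵢ log₂ pᵢ = 2.3139 bits.
ΔRT = b·(H₀ − H) = 40 × 0.6861 = 27.44 ms.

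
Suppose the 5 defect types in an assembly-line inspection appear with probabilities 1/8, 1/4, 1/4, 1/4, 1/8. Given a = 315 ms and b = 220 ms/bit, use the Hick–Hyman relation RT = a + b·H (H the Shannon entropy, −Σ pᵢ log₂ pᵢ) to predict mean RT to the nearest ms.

H = −Σ pᵢ log₂ pᵢ = 0.125·3 + 0.25·2 + 0.25·2 + 0.25·2 + 0.125·3 = 2.250 bits.
RT = 315 + 220 × 2.250 = 810.00 ms.

810 ms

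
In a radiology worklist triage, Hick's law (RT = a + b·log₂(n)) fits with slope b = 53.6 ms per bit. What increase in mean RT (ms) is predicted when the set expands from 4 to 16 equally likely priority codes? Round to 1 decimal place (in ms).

107.2 ms

ΔRT = (a + b log₂ n₂) − (a + b log₂ n₁) = b·(log₂ n₂ − log₂ n₁).
log₂(16) − log₂(4) = log₂(16/4) = log₂(4) = 2.
ΔRT = 53.6 × 2.0000 = 107.200 ms.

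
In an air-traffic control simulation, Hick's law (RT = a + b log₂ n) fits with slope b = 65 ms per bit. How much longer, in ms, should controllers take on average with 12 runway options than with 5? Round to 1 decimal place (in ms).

ΔRT = (a + b log₂ n₂) − (a + b log₂ n₁) = b·(log₂ n₂ − log₂ n₁).
log₂(12) − log₂(5) = 3.5850 − 2.3219 = 1.2630.
ΔRT = 65 × 1.2630 = 82.097 ms.

82.1 ms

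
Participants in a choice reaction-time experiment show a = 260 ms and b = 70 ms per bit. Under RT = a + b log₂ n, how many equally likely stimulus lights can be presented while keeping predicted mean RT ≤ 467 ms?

7

Set 260 + 70·log₂ n ≤ 467 → log₂ n ≤ (467 − 260)/70 = 2.9571.
So n ≤ 2^2.9571 = 7.766; the largest integer n is 7.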